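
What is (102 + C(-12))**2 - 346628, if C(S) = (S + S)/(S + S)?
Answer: -336019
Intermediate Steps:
C(S) = 1 (C(S) = (2*S)/((2*S)) = (2*S)*(1/(2*S)) = 1)
(102 + C(-12))**2 - 346628 = (102 + 1)**2 - 346628 = 103**2 - 346628 = 10609 - 346628 = -336019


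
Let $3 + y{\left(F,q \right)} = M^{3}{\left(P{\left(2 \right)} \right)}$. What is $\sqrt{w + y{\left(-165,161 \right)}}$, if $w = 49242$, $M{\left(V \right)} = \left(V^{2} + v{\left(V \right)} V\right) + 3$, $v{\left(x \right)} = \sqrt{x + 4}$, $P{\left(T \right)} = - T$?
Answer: $\sqrt{49750 - 310 \sqrt{2}} \approx 222.06$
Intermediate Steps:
$v{\left(x \right)} = \sqrt{4 + x}$
$M{\left(V \right)} = 3 + V^{2} + V \sqrt{4 + V}$ ($M{\left(V \right)} = \left(V^{2} + \sqrt{4 + V} V\right) + 3 = \left(V^{2} + V \sqrt{4 + V}\right) + 3 = 3 + V^{2} + V \sqrt{4 + V}$)
$y{\left(F,q \right)} = -3 + \left(7 - 2 \sqrt{2}\right)^{3}$ ($y{\left(F,q \right)} = -3 + \left(3 + \left(\left(-1\right) 2\right)^{2} + \left(-1\right) 2 \sqrt{4 - 2}\right)^{3} = -3 + \left(3 + \left(-2\right)^{2} - 2 \sqrt{4 - 2}\right)^{3} = -3 + \left(3 + 4 - 2 \sqrt{2}\right)^{3} = -3 + \left(7 - 2 \sqrt{2}\right)^{3}$)
$\sqrt{w + y{\left(-165,161 \right)}} = \sqrt{49242 + \left(508 - 310 \sqrt{2}\right)} = \sqrt{49750 - 310 \sqrt{2}}$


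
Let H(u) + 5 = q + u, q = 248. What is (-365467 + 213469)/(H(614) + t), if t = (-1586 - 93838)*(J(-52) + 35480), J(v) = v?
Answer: 151998/3380680615 ≈ 4.4961e-5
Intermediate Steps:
H(u) = 243 + u (H(u) = -5 + (248 + u) = 243 + u)
t = -3380681472 (t = (-1586 - 93838)*(-52 + 35480) = -95424*35428 = -3380681472)
(-365467 + 213469)/(H(614) + t) = (-365467 + 213469)/((243 + 614) - 3380681472) = -151998/(857 - 3380681472) = -151998/(-3380680615) = -151998*(-1/3380680615) = 151998/3380680615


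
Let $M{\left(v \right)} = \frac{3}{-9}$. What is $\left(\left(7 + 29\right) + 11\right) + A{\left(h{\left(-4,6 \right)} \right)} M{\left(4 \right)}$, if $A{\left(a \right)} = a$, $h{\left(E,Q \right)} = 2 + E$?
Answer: $\frac{143}{3} \approx 47.667$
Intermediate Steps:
$M{\left(v \right)} = - \frac{1}{3}$ ($M{\left(v \right)} = 3 \left(- \frac{1}{9}\right) = - \frac{1}{3}$)
$\left(\left(7 + 29\right) + 11\right) + A{\left(h{\left(-4,6 \right)} \right)} M{\left(4 \right)} = \left(\left(7 + 29\right) + 11\right) + \left(2 - 4\right) \left(- \frac{1}{3}\right) = \left(36 + 11\right) - - \frac{2}{3} = 47 + \frac{2}{3} = \frac{143}{3}$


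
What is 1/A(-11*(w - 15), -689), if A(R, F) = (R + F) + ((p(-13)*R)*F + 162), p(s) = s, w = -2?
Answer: 1/1674619 ≈ 5.9715e-7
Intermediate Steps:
A(R, F) = 162 + F + R - 13*F*R (A(R, F) = (R + F) + ((-13*R)*F + 162) = (F + R) + (-13*F*R + 162) = (F + R) + (162 - 13*F*R) = 162 + F + R - 13*F*R)
1/A(-11*(w - 15), -689) = 1/(162 - 689 - 11*(-2 - 15) - 13*(-689)*(-11*(-2 - 15))) = 1/(162 - 689 - 11*(-17) - 13*(-689)*(-11*(-17))) = 1/(162 - 689 + 187 - 13*(-689)*187) = 1/(162 - 689 + 187 + 1674959) = 1/1674619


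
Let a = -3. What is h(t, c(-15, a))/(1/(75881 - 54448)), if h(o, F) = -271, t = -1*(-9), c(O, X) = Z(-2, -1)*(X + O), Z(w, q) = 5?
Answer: -5808343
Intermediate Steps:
c(O, X) = 5*O + 5*X (c(O, X) = 5*(X + O) = 5*(O + X) = 5*O + 5*X)
t = 9
h(t, c(-15, a))/(1/(75881 - 54448)) = -271/(1/(75881 - 54448)) = -271/(1/21433) = -271/1/21433 = -271*21433 = -5808343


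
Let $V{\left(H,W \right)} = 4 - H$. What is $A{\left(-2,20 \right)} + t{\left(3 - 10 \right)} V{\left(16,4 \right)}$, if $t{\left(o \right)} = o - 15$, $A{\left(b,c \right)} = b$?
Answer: $262$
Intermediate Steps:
$t{\left(o \right)} = -15 + o$ ($t{\left(o \right)} = o - 15 = -15 + o$)
$A{\left(-2,20 \right)} + t{\left(3 - 10 \right)} V{\left(16,4 \right)} = -2 + \left(-15 + \left(3 - 10\right)\right) \left(4 - 16\right) = -2 + \left(-15 - 7\right) \left(4 - 16\right) = -2 - -264 = -2 + 264 = 262$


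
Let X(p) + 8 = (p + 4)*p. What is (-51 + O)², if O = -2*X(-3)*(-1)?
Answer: 5329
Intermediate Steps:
X(p) = -8 + p*(4 + p) (X(p) = -8 + (p + 4)*p = -8 + (4 + p)*p = -8 + p*(4 + p))
O = -22 (O = -2*(-8 + (-3)² + 4*(-3))*(-1) = -2*(-8 + 9 - 12)*(-1) = -2*(-11)*(-1) = 22*(-1) = -22)
(-51 + O)² = (-51 - 22)² = (-73)² = 5329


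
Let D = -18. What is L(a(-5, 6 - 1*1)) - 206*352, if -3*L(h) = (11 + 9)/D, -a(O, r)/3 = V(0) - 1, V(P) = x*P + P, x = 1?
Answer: -1957814/27 ≈ -72512.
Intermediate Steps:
V(P) = 2*P (V(P) = 1*P + P = P + P = 2*P)
a(O, r) = 3 (a(O, r) = -3*(2*0 - 1) = -3*(0 - 1) = -3*(-1) = 3)
L(h) = 10/27 (L(h) = -(11 + 9)/(3*(-18)) = -20*(-1)/(3*18) = -⅓*(-10/9) = 10/27)
L(a(-5, 6 - 1*1)) - 206*352 = 10/27 - 206*352 = 10/27 - 72512 = -1957814/27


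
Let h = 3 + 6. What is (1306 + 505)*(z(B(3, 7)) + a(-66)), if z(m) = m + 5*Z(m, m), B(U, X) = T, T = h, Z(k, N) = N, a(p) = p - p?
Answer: 97794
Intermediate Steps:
a(p) = 0
h = 9
T = 9
B(U, X) = 9
z(m) = 6*m (z(m) = m + 5*m = 6*m)
(1306 + 505)*(z(B(3, 7)) + a(-66)) = (1306 + 505)*(6*9 + 0) = 1811*(54 + 0) = 1811*54 = 97794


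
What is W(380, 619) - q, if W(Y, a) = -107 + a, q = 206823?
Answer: -206311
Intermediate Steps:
W(380, 619) - q = (-107 + 619) - 1*206823 = 512 - 206823 = -206311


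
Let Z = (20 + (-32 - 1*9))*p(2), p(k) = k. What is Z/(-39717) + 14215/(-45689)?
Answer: -187552739/604876671 ≈ -0.31007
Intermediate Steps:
Z = -42 (Z = (20 + (-32 - 1*9))*2 = (20 + (-32 - 9))*2 = (20 - 41)*2 = -21*2 = -42)
Z/(-39717) + 14215/(-45689) = -42/(-39717) + 14215/(-45689) = -42*(-1/39717) + 14215*(-1/45689) = 14/13239 - 14215/45689 = -187552739/604876671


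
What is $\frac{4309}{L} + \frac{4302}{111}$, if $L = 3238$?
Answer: $\frac{4802725}{119806} \approx 40.088$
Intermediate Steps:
$\frac{4309}{L} + \frac{4302}{111} = \frac{4309}{3238} + \frac{4302}{111} = 4309 \cdot \frac{1}{3238} + 4302 \cdot \frac{1}{111} = \frac{4309}{3238} + \frac{1434}{37} = \frac{4802725}{119806}$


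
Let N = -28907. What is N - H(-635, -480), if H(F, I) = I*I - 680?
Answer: -258627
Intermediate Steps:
H(F, I) = -680 + I² (H(F, I) = I² - 680 = -680 + I²)
N - H(-635, -480) = -28907 - (-680 + (-480)²) = -28907 - (-680 + 230400) = -28907 - 1*229720 = -28907 - 229720 = -258627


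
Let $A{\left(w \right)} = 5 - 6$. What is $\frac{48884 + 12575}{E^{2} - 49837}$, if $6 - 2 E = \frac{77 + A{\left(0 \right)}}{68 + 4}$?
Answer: $- \frac{79650864}{64580831} \approx -1.2334$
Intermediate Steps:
$A{\left(w \right)} = -1$ ($A{\left(w \right)} = 5 - 6 = -1$)
$E = \frac{89}{36}$ ($E = 3 - \frac{\left(77 - 1\right) \frac{1}{68 + 4}}{2} = 3 - \frac{76 \cdot \frac{1}{72}}{2} = 3 - \frac{19}{36} = \frac{89}{36} \approx 2.4722$)
$\frac{48884 + 12575}{E^{2} - 49837} = \frac{48884 + 12575}{\left(\frac{89}{36}\right)^{2} - 49837} = \frac{61459}{\frac{7921}{1296} - 49837} = \frac{61459}{- \frac{64580831}{1296}} = 61459 \left(- \frac{1296}{64580831}\right) = - \frac{79650864}{64580831}$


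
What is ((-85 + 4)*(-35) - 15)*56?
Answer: 157920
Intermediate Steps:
((-85 + 4)*(-35) - 15)*56 = (-81*(-35) - 15)*56 = (2835 - 15)*56 = 2820*56 = 157920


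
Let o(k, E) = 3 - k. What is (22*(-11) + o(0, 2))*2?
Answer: -478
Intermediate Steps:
(22*(-11) + o(0, 2))*2 = (22*(-11) + (3 - 1*0))*2 = (-242 + (3 + 0))*2 = (-242 + 3)*2 = -239*2 = -478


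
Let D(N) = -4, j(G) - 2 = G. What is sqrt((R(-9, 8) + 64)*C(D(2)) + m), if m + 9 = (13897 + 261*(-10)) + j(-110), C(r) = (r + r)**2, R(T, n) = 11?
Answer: sqrt(15970) ≈ 126.37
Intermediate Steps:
j(G) = 2 + G
C(r) = 4*r**2 (C(r) = (2*r)**2 = 4*r**2)
m = 11170 (m = -9 + ((13897 + 261*(-10)) + (2 - 110)) = -9 + ((13897 - 2610) - 108) = -9 + (11287 - 108) = -9 + 11179 = 11170)
sqrt((R(-9, 8) + 64)*C(D(2)) + m) = sqrt((11 + 64)*(4*(-4)**2) + 11170) = sqrt(75*(4*16) + 11170) = sqrt(75*64 + 11170) = sqrt(4800 + 11170) = sqrt(15970)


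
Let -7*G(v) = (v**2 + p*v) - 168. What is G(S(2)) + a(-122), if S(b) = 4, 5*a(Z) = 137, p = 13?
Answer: 1459/35 ≈ 41.686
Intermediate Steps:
a(Z) = 137/5 (a(Z) = (1/5)*137 = 137/5)
G(v) = 24 - 13*v/7 - v**2/7 (G(v) = -((v**2 + 13*v) - 168)/7 = -(-168 + v**2 + 13*v)/7 = 24 - 13*v/7 - v**2/7)
G(S(2)) + a(-122) = (24 - 13/7*4 - 1/7*4**2) + 137/5 = (24 - 52/7 - 1/7*16) + 137/5 = (24 - 52/7 - 16/7) + 137/5 = 100/7 + 137/5 = 1459/35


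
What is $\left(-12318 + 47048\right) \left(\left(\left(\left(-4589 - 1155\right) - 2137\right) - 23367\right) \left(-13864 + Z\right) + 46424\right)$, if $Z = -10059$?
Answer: $25963881551440$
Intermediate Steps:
$\left(-12318 + 47048\right) \left(\left(\left(\left(-4589 - 1155\right) - 2137\right) - 23367\right) \left(-13864 + Z\right) + 46424\right) = \left(-12318 + 47048\right) \left(\left(\left(\left(-4589 - 1155\right) - 2137\right) - 23367\right) \left(-13864 - 10059\right) + 46424\right) = 34730 \left(\left(\left(-5744 - 2137\right) - 23367\right) \left(-23923\right) + 46424\right) = 34730 \left(\left(-7881 - 23367\right) \left(-23923\right) + 46424\right) = 34730 \left(\left(-31248\right) \left(-23923\right) + 46424\right) = 34730 \left(747545904 + 46424\right) = 34730 \cdot 747592328 = 25963881551440$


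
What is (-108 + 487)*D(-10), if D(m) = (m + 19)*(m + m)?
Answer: -68220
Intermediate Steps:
D(m) = 2*m*(19 + m) (D(m) = (19 + m)*(2*m) = 2*m*(19 + m))
(-108 + 487)*D(-10) = (-108 + 487)*(2*(-10)*(19 - 10)) = 379*(2*(-10)*9) = 379*(-180) = -68220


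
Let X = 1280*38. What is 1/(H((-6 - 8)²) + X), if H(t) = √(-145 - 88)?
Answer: 48640/2365849833 - I*√233/2365849833 ≈ 2.0559e-5 - 6.4519e-9*I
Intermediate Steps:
H(t) = I*√233 (H(t) = √(-233) = I*√233)
X = 48640
1/(H((-6 - 8)²) + X) = 1/(I*√233 + 48640) = 1/(48640 + I*√233)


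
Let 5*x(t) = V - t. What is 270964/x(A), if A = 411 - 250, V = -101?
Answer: -677410/131 ≈ -5171.1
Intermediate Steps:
A = 161
x(t) = -101/5 - t/5 (x(t) = (-101 - t)/5 = -101/5 - t/5)
270964/x(A) = 270964/(-101/5 - ⅕*161) = 270964/(-101/5 - 161/5) = 270964/(-262/5) = 270964*(-5/262) = -677410/131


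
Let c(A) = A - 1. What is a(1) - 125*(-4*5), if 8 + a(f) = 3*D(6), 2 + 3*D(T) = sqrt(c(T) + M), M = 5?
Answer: 2490 + sqrt(10) ≈ 2493.2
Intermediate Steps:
c(A) = -1 + A
D(T) = -2/3 + sqrt(4 + T)/3 (D(T) = -2/3 + sqrt((-1 + T) + 5)/3 = -2/3 + sqrt(4 + T)/3)
a(f) = -10 + sqrt(10) (a(f) = -8 + 3*(-2/3 + sqrt(4 + 6)/3) = -8 + 3*(-2/3 + sqrt(10)/3) = -8 + (-2 + sqrt(10)) = -10 + sqrt(10))
a(1) - 125*(-4*5) = (-10 + sqrt(10)) - 125*(-4*5) = (-10 + sqrt(10)) - (-2500) = (-10 + sqrt(10)) - 125*(-20) = (-10 + sqrt(10)) + 2500 = 2490 + sqrt(10)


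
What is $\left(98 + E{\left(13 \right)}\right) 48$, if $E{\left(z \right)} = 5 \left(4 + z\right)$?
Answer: $8784$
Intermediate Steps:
$E{\left(z \right)} = 20 + 5 z$
$\left(98 + E{\left(13 \right)}\right) 48 = \left(98 + \left(20 + 5 \cdot 13\right)\right) 48 = \left(98 + \left(20 + 65\right)\right) 48 = \left(98 + 85\right) 48 = 183 \cdot 48 = 8784$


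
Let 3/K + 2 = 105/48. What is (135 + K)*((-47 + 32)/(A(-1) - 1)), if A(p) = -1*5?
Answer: 755/2 ≈ 377.50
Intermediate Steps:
A(p) = -5
K = 16 (K = 3/(-2 + 105/48) = 3/(-2 + 105*(1/48)) = 3/(-2 + 35/16) = 3/(3/16) = 3*(16/3) = 16)
(135 + K)*((-47 + 32)/(A(-1) - 1)) = (135 + 16)*((-47 + 32)/(-5 - 1)) = 151*(-15/(-6)) = 151*(-15*(-1/6)) = 151*(5/2) = 755/2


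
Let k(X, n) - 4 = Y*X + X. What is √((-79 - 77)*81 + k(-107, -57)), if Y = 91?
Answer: 2*I*√5619 ≈ 149.92*I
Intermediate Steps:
k(X, n) = 4 + 92*X (k(X, n) = 4 + (91*X + X) = 4 + 92*X)
√((-79 - 77)*81 + k(-107, -57)) = √((-79 - 77)*81 + (4 + 92*(-107))) = √(-156*81 + (4 - 9844)) = √(-12636 - 9840) = √(-22476) = 2*I*√5619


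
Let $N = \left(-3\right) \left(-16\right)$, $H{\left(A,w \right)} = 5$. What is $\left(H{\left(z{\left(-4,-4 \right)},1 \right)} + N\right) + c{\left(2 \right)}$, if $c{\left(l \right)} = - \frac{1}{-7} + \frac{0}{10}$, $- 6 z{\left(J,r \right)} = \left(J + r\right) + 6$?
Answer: $\frac{372}{7} \approx 53.143$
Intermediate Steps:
$z{\left(J,r \right)} = -1 - \frac{J}{6} - \frac{r}{6}$ ($z{\left(J,r \right)} = - \frac{\left(J + r\right) + 6}{6} = - \frac{6 + J + r}{6} = -1 - \frac{J}{6} - \frac{r}{6}$)
$c{\left(l \right)} = \frac{1}{7}$ ($c{\left(l \right)} = \left(-1\right) \left(- \frac{1}{7}\right) + 0 \cdot \frac{1}{10} = \frac{1}{7} + 0 = \frac{1}{7}$)
$N = 48$
$\left(H{\left(z{\left(-4,-4 \right)},1 \right)} + N\right) + c{\left(2 \right)} = \left(5 + 48\right) + \frac{1}{7} = 53 + \frac{1}{7} = \frac{372}{7}$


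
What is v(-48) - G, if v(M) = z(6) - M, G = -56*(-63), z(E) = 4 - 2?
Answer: -3478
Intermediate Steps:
z(E) = 2
G = 3528
v(M) = 2 - M
v(-48) - G = (2 - 1*(-48)) - 1*3528 = (2 + 48) - 3528 = 50 - 3528 = -3478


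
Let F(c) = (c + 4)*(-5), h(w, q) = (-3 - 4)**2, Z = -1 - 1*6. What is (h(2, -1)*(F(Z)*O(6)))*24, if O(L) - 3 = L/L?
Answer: 70560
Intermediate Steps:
Z = -7 (Z = -1 - 6 = -7)
O(L) = 4 (O(L) = 3 + L/L = 3 + 1 = 4)
h(w, q) = 49 (h(w, q) = (-7)**2 = 49)
F(c) = -20 - 5*c (F(c) = (4 + c)*(-5) = -20 - 5*c)
(h(2, -1)*(F(Z)*O(6)))*24 = (49*((-20 - 5*(-7))*4))*24 = (49*((-20 + 35)*4))*24 = (49*(15*4))*24 = (49*60)*24 = 2940*24 = 70560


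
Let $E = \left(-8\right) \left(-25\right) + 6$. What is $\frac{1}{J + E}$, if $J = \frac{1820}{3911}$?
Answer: $\frac{3911}{807486} \approx 0.0048434$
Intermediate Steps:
$J = \frac{1820}{3911}$ ($J = 1820 \cdot \frac{1}{3911} = \frac{1820}{3911} \approx 0.46535$)
$E = 206$ ($E = 200 + 6 = 206$)
$\frac{1}{J + E} = \frac{1}{\frac{1820}{3911} + 206} = \frac{1}{\frac{807486}{3911}} = \frac{3911}{807486}$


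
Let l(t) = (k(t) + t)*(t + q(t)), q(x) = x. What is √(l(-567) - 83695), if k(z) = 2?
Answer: √557015 ≈ 746.33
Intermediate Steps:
l(t) = 2*t*(2 + t) (l(t) = (2 + t)*(t + t) = (2 + t)*(2*t) = 2*t*(2 + t))
√(l(-567) - 83695) = √(2*(-567)*(2 - 567) - 83695) = √(2*(-567)*(-565) - 83695) = √(640710 - 83695) = √557015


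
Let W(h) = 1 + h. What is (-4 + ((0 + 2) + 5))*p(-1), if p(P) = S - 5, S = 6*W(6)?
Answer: 111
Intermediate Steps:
S = 42 (S = 6*(1 + 6) = 6*7 = 42)
p(P) = 37 (p(P) = 42 - 5 = 37)
(-4 + ((0 + 2) + 5))*p(-1) = (-4 + ((0 + 2) + 5))*37 = (-4 + (2 + 5))*37 = (-4 + 7)*37 = 3*37 = 111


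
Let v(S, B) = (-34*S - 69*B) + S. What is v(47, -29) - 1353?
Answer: -903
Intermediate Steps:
v(S, B) = -69*B - 33*S (v(S, B) = (-69*B - 34*S) + S = -69*B - 33*S)
v(47, -29) - 1353 = (-69*(-29) - 33*47) - 1353 = (2001 - 1551) - 1353 = 450 - 1353 = -903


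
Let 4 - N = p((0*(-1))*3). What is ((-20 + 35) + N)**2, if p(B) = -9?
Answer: 784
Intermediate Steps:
N = 13 (N = 4 - 1*(-9) = 4 + 9 = 13)
((-20 + 35) + N)**2 = ((-20 + 35) + 13)**2 = (15 + 13)**2 = 28**2 = 784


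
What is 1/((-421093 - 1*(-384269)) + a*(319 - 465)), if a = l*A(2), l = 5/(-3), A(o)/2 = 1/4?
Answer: -3/110107 ≈ -2.7246e-5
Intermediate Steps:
A(o) = ½ (A(o) = 2/4 = 2*(¼) = ½)
l = -5/3 (l = 5*(-⅓) = -5/3 ≈ -1.6667)
a = -⅚ (a = -5/3*½ = -⅚ ≈ -0.83333)
1/((-421093 - 1*(-384269)) + a*(319 - 465)) = 1/((-421093 - 1*(-384269)) - 5*(319 - 465)/6) = 1/((-421093 + 384269) - ⅚*(-146)) = 1/(-36824 + 365/3) = 1/(-110107/3) = -3/110107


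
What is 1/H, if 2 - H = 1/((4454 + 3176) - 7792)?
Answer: 162/325 ≈ 0.49846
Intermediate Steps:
H = 325/162 (H = 2 - 1/((4454 + 3176) - 7792) = 2 - 1/(7630 - 7792) = 2 - 1/(-162) = 2 - 1*(-1/162) = 2 + 1/162 = 325/162 ≈ 2.0062)
1/H = 1/(325/162) = 162/325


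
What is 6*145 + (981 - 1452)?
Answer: 399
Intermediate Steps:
6*145 + (981 - 1452) = 870 - 471 = 399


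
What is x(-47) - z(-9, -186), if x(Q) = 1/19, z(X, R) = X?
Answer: 172/19 ≈ 9.0526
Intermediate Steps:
x(Q) = 1/19
x(-47) - z(-9, -186) = 1/19 - 1*(-9) = 1/19 + 9 = 172/19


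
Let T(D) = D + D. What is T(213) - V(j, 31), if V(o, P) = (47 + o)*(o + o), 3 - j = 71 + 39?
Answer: -12414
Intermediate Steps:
j = -107 (j = 3 - (71 + 39) = 3 - 1*110 = 3 - 110 = -107)
T(D) = 2*D
V(o, P) = 2*o*(47 + o) (V(o, P) = (47 + o)*(2*o) = 2*o*(47 + o))
T(213) - V(j, 31) = 2*213 - 2*(-107)*(47 - 107) = 426 - 2*(-107)*(-60) = 426 - 1*12840 = 426 - 12840 = -12414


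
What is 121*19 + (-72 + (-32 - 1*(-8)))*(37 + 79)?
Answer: -8837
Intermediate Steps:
121*19 + (-72 + (-32 - 1*(-8)))*(37 + 79) = 2299 + (-72 + (-32 + 8))*116 = 2299 + (-72 - 24)*116 = 2299 - 96*116 = 2299 - 11136 = -8837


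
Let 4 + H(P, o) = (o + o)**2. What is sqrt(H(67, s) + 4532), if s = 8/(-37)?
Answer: 28*sqrt(7907)/37 ≈ 67.292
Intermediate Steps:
s = -8/37 (s = 8*(-1/37) = -8/37 ≈ -0.21622)
H(P, o) = -4 + 4*o**2 (H(P, o) = -4 + (o + o)**2 = -4 + (2*o)**2 = -4 + 4*o**2)
sqrt(H(67, s) + 4532) = sqrt((-4 + 4*(-8/37)**2) + 4532) = sqrt((-4 + 4*(64/1369)) + 4532) = sqrt((-4 + 256/1369) + 4532) = sqrt(-5220/1369 + 4532) = sqrt(6199088/1369) = 28*sqrt(7907)/37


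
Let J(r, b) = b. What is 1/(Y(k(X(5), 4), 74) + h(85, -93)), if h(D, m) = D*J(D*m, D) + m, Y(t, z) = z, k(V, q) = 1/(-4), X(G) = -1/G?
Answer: 1/7206 ≈ 0.00013877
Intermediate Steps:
k(V, q) = -¼
h(D, m) = m + D² (h(D, m) = D*D + m = D² + m = m + D²)
1/(Y(k(X(5), 4), 74) + h(85, -93)) = 1/(74 + (-93 + 85²)) = 1/(74 + (-93 + 7225)) = 1/(74 + 7132) = 1/7206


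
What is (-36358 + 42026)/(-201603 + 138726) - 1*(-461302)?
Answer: 29005280186/62877 ≈ 4.6130e+5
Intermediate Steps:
(-36358 + 42026)/(-201603 + 138726) - 1*(-461302) = 5668/(-62877) + 461302 = 5668*(-1/62877) + 461302 = -5668/62877 + 461302 = 29005280186/62877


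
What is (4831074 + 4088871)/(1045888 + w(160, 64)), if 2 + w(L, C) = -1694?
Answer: 2973315/348064 ≈ 8.5424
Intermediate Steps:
w(L, C) = -1696 (w(L, C) = -2 - 1694 = -1696)
(4831074 + 4088871)/(1045888 + w(160, 64)) = (4831074 + 4088871)/(1045888 - 1696) = 8919945/1044192 = 8919945*(1/1044192) = 2973315/348064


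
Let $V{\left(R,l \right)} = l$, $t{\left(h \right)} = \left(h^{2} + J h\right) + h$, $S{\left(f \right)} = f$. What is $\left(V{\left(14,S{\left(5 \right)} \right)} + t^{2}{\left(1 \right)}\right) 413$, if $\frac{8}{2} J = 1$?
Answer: $\frac{66493}{16} \approx 4155.8$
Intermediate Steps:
$J = \frac{1}{4}$ ($J = \frac{1}{4} \cdot 1 = \frac{1}{4} \approx 0.25$)
$t{\left(h \right)} = h^{2} + \frac{5 h}{4}$ ($t{\left(h \right)} = \left(h^{2} + \frac{h}{4}\right) + h = h^{2} + \frac{5 h}{4}$)
$\left(V{\left(14,S{\left(5 \right)} \right)} + t^{2}{\left(1 \right)}\right) 413 = \left(5 + \left(\frac{1}{4} \cdot 1 \left(5 + 4 \cdot 1\right)\right)^{2}\right) 413 = \left(5 + \left(\frac{1}{4} \cdot 1 \left(5 + 4\right)\right)^{2}\right) 413 = \left(5 + \left(\frac{1}{4} \cdot 1 \cdot 9\right)^{2}\right) 413 = \left(5 + \left(\frac{9}{4}\right)^{2}\right) 413 = \left(5 + \frac{81}{16}\right) 413 = \frac{161}{16} \cdot 413 = \frac{66493}{16}$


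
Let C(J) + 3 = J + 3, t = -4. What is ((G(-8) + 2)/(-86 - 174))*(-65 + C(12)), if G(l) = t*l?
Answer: 901/130 ≈ 6.9308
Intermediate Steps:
G(l) = -4*l
C(J) = J (C(J) = -3 + (J + 3) = -3 + (3 + J) = J)
((G(-8) + 2)/(-86 - 174))*(-65 + C(12)) = ((-4*(-8) + 2)/(-86 - 174))*(-65 + 12) = ((32 + 2)/(-260))*(-53) = (34*(-1/260))*(-53) = -17/130*(-53) = 901/130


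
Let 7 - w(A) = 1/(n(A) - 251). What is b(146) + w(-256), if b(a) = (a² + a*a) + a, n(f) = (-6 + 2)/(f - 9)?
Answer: 2845673400/66511 ≈ 42785.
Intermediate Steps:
n(f) = -4/(-9 + f)
b(a) = a + 2*a² (b(a) = (a² + a²) + a = 2*a² + a = a + 2*a²)
w(A) = 7 - 1/(-251 - 4/(-9 + A)) (w(A) = 7 - 1/(-4/(-9 + A) - 251) = 7 - 1/(-251 - 4/(-9 + A)))
b(146) + w(-256) = 146*(1 + 2*146) + 2*(-7897 + 879*(-256))/(-2255 + 251*(-256)) = 146*(1 + 292) + 2*(-7897 - 225024)/(-2255 - 64256) = 146*293 + 2*(-232921)/(-66511) = 42778 + 2*(-1/66511)*(-232921) = 42778 + 465842/66511 = 2845673400/66511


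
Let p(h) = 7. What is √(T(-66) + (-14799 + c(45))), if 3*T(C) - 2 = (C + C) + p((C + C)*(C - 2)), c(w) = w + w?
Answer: 5*I*√590 ≈ 121.45*I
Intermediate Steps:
c(w) = 2*w
T(C) = 3 + 2*C/3 (T(C) = ⅔ + ((C + C) + 7)/3 = ⅔ + (2*C + 7)/3 = ⅔ + (7 + 2*C)/3 = ⅔ + (7/3 + 2*C/3) = 3 + 2*C/3)
√(T(-66) + (-14799 + c(45))) = √((3 + (⅔)*(-66)) + (-14799 + 2*45)) = √((3 - 44) + (-14799 + 90)) = √(-41 - 14709) = √(-14750) = 5*I*√590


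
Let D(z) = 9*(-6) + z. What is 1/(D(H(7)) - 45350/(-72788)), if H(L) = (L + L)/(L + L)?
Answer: -36394/1906207 ≈ -0.019092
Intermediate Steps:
H(L) = 1 (H(L) = (2*L)/((2*L)) = (2*L)*(1/(2*L)) = 1)
D(z) = -54 + z
1/(D(H(7)) - 45350/(-72788)) = 1/((-54 + 1) - 45350/(-72788)) = 1/(-53 - 45350*(-1/72788)) = 1/(-53 + 22675/36394) = 1/(-1906207/36394) = -36394/1906207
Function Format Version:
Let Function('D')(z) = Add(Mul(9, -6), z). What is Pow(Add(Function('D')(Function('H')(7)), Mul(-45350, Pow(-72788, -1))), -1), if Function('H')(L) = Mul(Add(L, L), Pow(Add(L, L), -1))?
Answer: Rational(-36394, 1906207) ≈ -0.019092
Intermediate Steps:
Function('H')(L) = 1 (Function('H')(L) = Mul(Mul(2, L), Pow(Mul(2, L), -1)) = Mul(Mul(2, L), Mul(Rational(1, 2), Pow(L, -1))) = 1)
Function('D')(z) = Add(-54, z)
Pow(Add(Function('D')(Function('H')(7)), Mul(-45350, Pow(-72788, -1))), -1) = Pow(Add(Add(-54, 1), Mul(-45350, Pow(-72788, -1))), -1) = Pow(Add(-53, Mul(-45350, Rational(-1, 72788))), -1) = Pow(Add(-53, Rational(22675, 36394)), -1) = Pow(Rational(-1906207, 36394), -1) = Rational(-36394, 1906207)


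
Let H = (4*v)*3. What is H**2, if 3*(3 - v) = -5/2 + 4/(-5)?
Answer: 60516/25 ≈ 2420.6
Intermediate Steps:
v = 41/10 (v = 3 - (-5/2 + 4/(-5))/3 = 3 - (-5*1/2 + 4*(-1/5))/3 = 3 - (-5/2 - 4/5)/3 = 3 - 1/3*(-33/10) = 3 + 11/10 = 41/10 ≈ 4.1000)
H = 246/5 (H = (4*(41/10))*3 = (82/5)*3 = 246/5 ≈ 49.200)
H**2 = (246/5)**2 = 60516/25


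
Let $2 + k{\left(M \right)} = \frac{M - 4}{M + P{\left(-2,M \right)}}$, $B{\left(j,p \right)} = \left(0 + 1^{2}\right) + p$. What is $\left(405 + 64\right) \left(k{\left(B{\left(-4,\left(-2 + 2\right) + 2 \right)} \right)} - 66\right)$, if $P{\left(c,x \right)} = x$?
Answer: $- \frac{191821}{6} \approx -31970.0$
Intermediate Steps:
$B{\left(j,p \right)} = 1 + p$ ($B{\left(j,p \right)} = \left(0 + 1\right) + p = 1 + p$)
$k{\left(M \right)} = -2 + \frac{-4 + M}{2 M}$ ($k{\left(M \right)} = -2 + \frac{M - 4}{M + M} = -2 + \frac{-4 + M}{2 M}$)
$\left(405 + 64\right) \left(k{\left(B{\left(-4,\left(-2 + 2\right) + 2 \right)} \right)} - 66\right) = \left(405 + 64\right) \left(\left(- \frac{3}{2} - \frac{2}{1 + \left(\left(-2 + 2\right) + 2\right)}\right) - 66\right) = 469 \left(\left(- \frac{3}{2} - \frac{2}{1 + \left(0 + 2\right)}\right) - 66\right) = 469 \left(\left(- \frac{3}{2} - \frac{2}{1 + 2}\right) - 66\right) = 469 \left(\left(- \frac{3}{2} - \frac{2}{3}\right) - 66\right) = 469 \left(- \frac{13}{6} - 66\right) = 469 \left(- \frac{409}{6}\right) = - \frac{191821}{6}$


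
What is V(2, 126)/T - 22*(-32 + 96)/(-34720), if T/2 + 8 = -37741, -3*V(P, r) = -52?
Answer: 4954658/122872995 ≈ 0.040323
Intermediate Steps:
V(P, r) = 52/3 (V(P, r) = -⅓*(-52) = 52/3)
T = -75498 (T = -16 + 2*(-37741) = -16 - 75482 = -75498)
V(2, 126)/T - 22*(-32 + 96)/(-34720) = (52/3)/(-75498) - 22*(-32 + 96)/(-34720) = (52/3)*(-1/75498) - 22*64*(-1/34720) = -26/113247 - 1408*(-1/34720) = -26/113247 + 44/1085 = 4954658/122872995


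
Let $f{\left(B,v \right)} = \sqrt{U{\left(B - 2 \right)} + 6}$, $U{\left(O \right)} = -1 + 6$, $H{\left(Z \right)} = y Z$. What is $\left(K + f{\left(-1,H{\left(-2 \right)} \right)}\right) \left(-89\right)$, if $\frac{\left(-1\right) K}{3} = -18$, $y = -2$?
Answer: $-4806 - 89 \sqrt{11} \approx -5101.2$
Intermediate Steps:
$H{\left(Z \right)} = - 2 Z$
$K = 54$ ($K = \left(-3\right) \left(-18\right) = 54$)
$U{\left(O \right)} = 5$
$f{\left(B,v \right)} = \sqrt{11}$ ($f{\left(B,v \right)} = \sqrt{5 + 6} = \sqrt{11}$)
$\left(K + f{\left(-1,H{\left(-2 \right)} \right)}\right) \left(-89\right) = \left(54 + \sqrt{11}\right) \left(-89\right) = -4806 - 89 \sqrt{11}$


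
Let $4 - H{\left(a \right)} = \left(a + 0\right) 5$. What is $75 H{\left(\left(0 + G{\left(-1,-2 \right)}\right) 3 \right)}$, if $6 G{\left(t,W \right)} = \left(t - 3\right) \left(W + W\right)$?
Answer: $-2700$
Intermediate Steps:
$G{\left(t,W \right)} = \frac{W \left(-3 + t\right)}{3}$ ($G{\left(t,W \right)} = \frac{\left(t - 3\right) \left(W + W\right)}{6} = \frac{\left(-3 + t\right) 2 W}{6} = \frac{2 W \left(-3 + t\right)}{6} = \frac{W \left(-3 + t\right)}{3}$)
$H{\left(a \right)} = 4 - 5 a$ ($H{\left(a \right)} = 4 - \left(a + 0\right) 5 = 4 - a 5 = 4 - 5 a$)
$75 H{\left(\left(0 + G{\left(-1,-2 \right)}\right) 3 \right)} = 75 \left(4 - 5 \left(0 + \frac{1}{3} \left(-2\right) \left(-3 - 1\right)\right) 3\right) = 75 \left(4 - 5 \left(0 + \frac{1}{3} \left(-2\right) \left(-4\right)\right) 3\right) = 75 \left(4 - 5 \left(0 + \frac{8}{3}\right) 3\right) = 75 \left(4 - 5 \cdot \frac{8}{3} \cdot 3\right) = 75 \left(4 - 40\right) = 75 \left(-36\right) = -2700$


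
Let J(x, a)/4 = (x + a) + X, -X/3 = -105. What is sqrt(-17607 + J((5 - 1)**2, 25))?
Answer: I*sqrt(16183) ≈ 127.21*I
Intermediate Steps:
X = 315 (X = -3*(-105) = 315)
J(x, a) = 1260 + 4*a + 4*x (J(x, a) = 4*((x + a) + 315) = 4*((a + x) + 315) = 4*(315 + a + x) = 1260 + 4*a + 4*x)
sqrt(-17607 + J((5 - 1)**2, 25)) = sqrt(-17607 + (1260 + 4*25 + 4*(5 - 1)**2)) = sqrt(-17607 + (1260 + 100 + 4*4**2)) = sqrt(-17607 + (1260 + 100 + 4*16)) = sqrt(-17607 + (1260 + 100 + 64)) = sqrt(-17607 + 1424) = sqrt(-16183) = I*sqrt(16183)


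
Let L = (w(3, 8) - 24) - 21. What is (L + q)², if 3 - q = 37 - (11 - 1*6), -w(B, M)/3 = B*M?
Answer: 21316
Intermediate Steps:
w(B, M) = -3*B*M
q = -29 (q = 3 - (37 - (11 - 1*6)) = 3 - (37 - (11 - 6)) = 3 - (37 - 1*5) = 3 - (37 - 5) = 3 - 1*32 = 3 - 32 = -29)
L = -117 (L = (-3*3*8 - 24) - 21 = (-72 - 24) - 21 = -96 - 21 = -117)
(L + q)² = (-117 - 29)² = (-146)² = 21316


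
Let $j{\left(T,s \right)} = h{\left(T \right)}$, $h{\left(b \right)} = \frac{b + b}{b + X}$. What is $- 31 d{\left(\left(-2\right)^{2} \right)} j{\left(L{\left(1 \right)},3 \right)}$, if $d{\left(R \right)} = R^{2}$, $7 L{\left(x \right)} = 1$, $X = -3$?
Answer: $\frac{248}{5} \approx 49.6$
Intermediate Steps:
$L{\left(x \right)} = \frac{1}{7}$ ($L{\left(x \right)} = \frac{1}{7} \cdot 1 = \frac{1}{7}$)
$h{\left(b \right)} = \frac{2 b}{-3 + b}$ ($h{\left(b \right)} = \frac{b + b}{b - 3} = \frac{2 b}{-3 + b}$)
$j{\left(T,s \right)} = \frac{2 T}{-3 + T}$
$- 31 d{\left(\left(-2\right)^{2} \right)} j{\left(L{\left(1 \right)},3 \right)} = - 31 \left(\left(-2\right)^{2}\right)^{2} \cdot 2 \cdot \frac{1}{7} \frac{1}{-3 + \frac{1}{7}} = - 31 \cdot 4^{2} \cdot 2 \cdot \frac{1}{7} \frac{1}{- \frac{20}{7}} = \left(-31\right) 16 \cdot 2 \cdot \frac{1}{7} \left(- \frac{7}{20}\right) = \left(-496\right) \left(- \frac{1}{10}\right) = \frac{248}{5}$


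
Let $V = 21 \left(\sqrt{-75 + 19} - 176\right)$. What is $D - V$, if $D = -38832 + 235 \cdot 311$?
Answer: $37949 - 42 i \sqrt{14} \approx 37949.0 - 157.15 i$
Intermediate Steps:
$D = 34253$ ($D = -38832 + 73085 = 34253$)
$V = -3696 + 42 i \sqrt{14}$ ($V = 21 \left(\sqrt{-56} - 176\right) = 21 \left(2 i \sqrt{14} - 176\right) = 21 \left(-176 + 2 i \sqrt{14}\right) = -3696 + 42 i \sqrt{14} \approx -3696.0 + 157.15 i$)
$D - V = 34253 - \left(-3696 + 42 i \sqrt{14}\right) = 34253 + \left(3696 - 42 i \sqrt{14}\right) = 37949 - 42 i \sqrt{14}$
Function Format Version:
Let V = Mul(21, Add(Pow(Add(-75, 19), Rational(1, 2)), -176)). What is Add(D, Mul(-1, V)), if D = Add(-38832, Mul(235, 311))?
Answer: Add(37949, Mul(-42, I, Pow(14, Rational(1, 2)))) ≈ Add(37949., Mul(-157.15, I))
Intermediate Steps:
D = 34253 (D = Add(-38832, 73085) = 34253)
V = Add(-3696, Mul(42, I, Pow(14, Rational(1, 2)))) (V = Mul(21, Add(Pow(-56, Rational(1, 2)), -176)) = Mul(21, Add(Mul(2, I, Pow(14, Rational(1, 2))), -176)) = Mul(21, Add(-176, Mul(2, I, Pow(14, Rational(1, 2))))) = Add(-3696, Mul(42, I, Pow(14, Rational(1, 2)))) ≈ Add(-3696.0, Mul(157.15, I)))
Add(D, Mul(-1, V)) = Add(34253, Mul(-1, Add(-3696, Mul(42, I, Pow(14, Rational(1, 2)))))) = Add(34253, Add(3696, Mul(-42, I, Pow(14, Rational(1, 2))))) = Add(37949, Mul(-42, I, Pow(14, Rational(1, 2))))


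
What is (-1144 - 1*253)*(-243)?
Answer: 339471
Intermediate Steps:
(-1144 - 1*253)*(-243) = (-1144 - 253)*(-243) = -1397*(-243) = 339471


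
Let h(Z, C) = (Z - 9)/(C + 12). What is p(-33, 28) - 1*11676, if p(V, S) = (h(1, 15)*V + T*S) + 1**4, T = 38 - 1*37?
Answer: -104735/9 ≈ -11637.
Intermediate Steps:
T = 1 (T = 38 - 37 = 1)
h(Z, C) = (-9 + Z)/(12 + C)
p(V, S) = 1 + S - 8*V/27 (p(V, S) = (((-9 + 1)/(12 + 15))*V + 1*S) + 1**4 = ((-8/27)*V + S) + 1 = (((1/27)*(-8))*V + S) + 1 = (-8*V/27 + S) + 1 = (S - 8*V/27) + 1 = 1 + S - 8*V/27)
p(-33, 28) - 1*11676 = (1 + 28 - 8/27*(-33)) - 1*11676 = (1 + 28 + 88/9) - 11676 = 349/9 - 11676 = -104735/9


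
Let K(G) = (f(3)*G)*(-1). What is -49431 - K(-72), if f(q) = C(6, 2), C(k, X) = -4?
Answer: -49143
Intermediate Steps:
f(q) = -4
K(G) = 4*G (K(G) = -4*G*(-1) = 4*G)
-49431 - K(-72) = -49431 - 4*(-72) = -49431 - 1*(-288) = -49431 + 288 = -49143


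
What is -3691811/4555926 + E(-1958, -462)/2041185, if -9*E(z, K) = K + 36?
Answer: -2511817862957/3099829270770 ≈ -0.81031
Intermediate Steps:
E(z, K) = -4 - K/9 (E(z, K) = -(K + 36)/9 = -(36 + K)/9 = -4 - K/9)
-3691811/4555926 + E(-1958, -462)/2041185 = -3691811/4555926 + (-4 - ⅑*(-462))/2041185 = -3691811*1/4555926 + (-4 + 154/3)*(1/2041185) = -3691811/4555926 + (142/3)*(1/2041185) = -3691811/4555926 + 142/6123555 = -2511817862957/3099829270770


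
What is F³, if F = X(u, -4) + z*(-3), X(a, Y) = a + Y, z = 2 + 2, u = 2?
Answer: -2744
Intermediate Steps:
z = 4
X(a, Y) = Y + a
F = -14 (F = (-4 + 2) + 4*(-3) = -2 - 12 = -14)
F³ = (-14)³ = -2744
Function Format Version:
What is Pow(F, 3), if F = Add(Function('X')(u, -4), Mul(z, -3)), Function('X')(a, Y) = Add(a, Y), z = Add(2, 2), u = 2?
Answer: -2744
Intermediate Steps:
z = 4
Function('X')(a, Y) = Add(Y, a)
F = -14 (F = Add(Add(-4, 2), Mul(4, -3)) = Add(-2, -12) = -14)
Pow(F, 3) = Pow(-14, 3) = -2744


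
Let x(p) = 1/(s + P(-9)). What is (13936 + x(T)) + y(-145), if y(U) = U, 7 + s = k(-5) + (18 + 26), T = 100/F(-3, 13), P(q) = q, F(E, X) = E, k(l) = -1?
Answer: 372358/27 ≈ 13791.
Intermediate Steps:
T = -100/3 (T = 100/(-3) = 100*(-⅓) = -100/3 ≈ -33.333)
s = 36 (s = -7 + (-1 + (18 + 26)) = -7 + (-1 + 44) = -7 + 43 = 36)
x(p) = 1/27 (x(p) = 1/(36 - 9) = 1/27)
(13936 + x(T)) + y(-145) = (13936 + 1/27) - 145 = 376273/27 - 145 = 372358/27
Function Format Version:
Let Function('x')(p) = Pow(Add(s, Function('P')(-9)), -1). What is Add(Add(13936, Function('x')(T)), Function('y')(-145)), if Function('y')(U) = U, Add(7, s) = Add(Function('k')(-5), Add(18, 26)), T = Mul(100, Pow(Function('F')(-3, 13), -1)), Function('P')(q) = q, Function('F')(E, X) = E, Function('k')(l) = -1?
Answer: Rational(372358, 27) ≈ 13791.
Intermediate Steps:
T = Rational(-100, 3) (T = Mul(100, Pow(-3, -1)) = Mul(100, Rational(-1, 3)) = Rational(-100, 3) ≈ -33.333)
s = 36 (s = Add(-7, Add(-1, Add(18, 26))) = Add(-7, Add(-1, 44)) = Add(-7, 43) = 36)
Function('x')(p) = Rational(1, 27) (Function('x')(p) = Pow(Add(36, -9), -1) = Pow(27, -1) = Rational(1, 27))
Add(Add(13936, Function('x')(T)), Function('y')(-145)) = Add(Add(13936, Rational(1, 27)), -145) = Add(Rational(376273, 27), -145) = Rational(372358, 27)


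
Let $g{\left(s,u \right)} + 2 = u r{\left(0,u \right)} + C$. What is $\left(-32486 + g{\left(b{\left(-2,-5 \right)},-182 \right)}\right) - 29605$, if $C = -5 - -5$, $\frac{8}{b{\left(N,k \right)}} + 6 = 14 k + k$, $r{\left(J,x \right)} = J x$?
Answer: $-62093$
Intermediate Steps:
$b{\left(N,k \right)} = \frac{8}{-6 + 15 k}$ ($b{\left(N,k \right)} = \frac{8}{-6 + \left(14 k + k\right)} = \frac{8}{-6 + 15 k}$)
$C = 0$ ($C = -5 + 5 = 0$)
$g{\left(s,u \right)} = -2$ ($g{\left(s,u \right)} = -2 + \left(u 0 u + 0\right) = -2 + \left(u 0 + 0\right) = -2 + \left(0 + 0\right) = -2 + 0 = -2$)
$\left(-32486 + g{\left(b{\left(-2,-5 \right)},-182 \right)}\right) - 29605 = \left(-32486 - 2\right) - 29605 = -32488 - 29605 = -62093$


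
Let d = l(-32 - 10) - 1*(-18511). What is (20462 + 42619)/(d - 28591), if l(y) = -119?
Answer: -63081/10199 ≈ -6.1850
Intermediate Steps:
d = 18392 (d = -119 - 1*(-18511) = -119 + 18511 = 18392)
(20462 + 42619)/(d - 28591) = (20462 + 42619)/(18392 - 28591) = 63081/(-10199) = 63081*(-1/10199) = -63081/10199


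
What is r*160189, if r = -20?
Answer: -3203780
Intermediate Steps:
r*160189 = -20*160189 = -3203780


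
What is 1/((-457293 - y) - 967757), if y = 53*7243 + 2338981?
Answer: -1/4147910 ≈ -2.4109e-7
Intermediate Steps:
y = 2722860 (y = 383879 + 2338981 = 2722860)
1/((-457293 - y) - 967757) = 1/((-457293 - 1*2722860) - 967757) = 1/((-457293 - 2722860) - 967757) = 1/(-3180153 - 967757) = 1/(-4147910) = -1/4147910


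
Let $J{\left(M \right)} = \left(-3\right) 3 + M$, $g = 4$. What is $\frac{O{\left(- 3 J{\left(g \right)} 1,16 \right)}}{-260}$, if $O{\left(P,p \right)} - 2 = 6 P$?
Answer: $- \frac{23}{65} \approx -0.35385$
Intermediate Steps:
$J{\left(M \right)} = -9 + M$
$O{\left(P,p \right)} = 2 + 6 P$
$\frac{O{\left(- 3 J{\left(g \right)} 1,16 \right)}}{-260} = \frac{2 + 6 - 3 \left(-9 + 4\right) 1}{-260} = \left(2 + 6 \left(-3\right) \left(-5\right) 1\right) \left(- \frac{1}{260}\right) = \left(2 + 6 \cdot 15 \cdot 1\right) \left(- \frac{1}{260}\right) = \left(2 + 6 \cdot 15\right) \left(- \frac{1}{260}\right) = \left(2 + 90\right) \left(- \frac{1}{260}\right) = 92 \left(- \frac{1}{260}\right) = - \frac{23}{65}$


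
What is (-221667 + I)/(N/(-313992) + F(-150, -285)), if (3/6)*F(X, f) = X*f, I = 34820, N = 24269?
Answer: -8381209032/3835184533 ≈ -2.1853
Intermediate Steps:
F(X, f) = 2*X*f (F(X, f) = 2*(X*f) = 2*X*f)
(-221667 + I)/(N/(-313992) + F(-150, -285)) = (-221667 + 34820)/(24269/(-313992) + 2*(-150)*(-285)) = -186847/(24269*(-1/313992) + 85500) = -186847/(-3467/44856 + 85500) = -186847/3835184533/44856 = -186847*44856/3835184533 = -8381209032/3835184533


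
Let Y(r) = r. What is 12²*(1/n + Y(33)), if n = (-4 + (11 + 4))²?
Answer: 575136/121 ≈ 4753.2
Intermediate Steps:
n = 121 (n = (-4 + 15)² = 11² = 121)
12²*(1/n + Y(33)) = 12²*(1/121 + 33) = 144*(1/121 + 33) = 144*(3994/121) = 575136/121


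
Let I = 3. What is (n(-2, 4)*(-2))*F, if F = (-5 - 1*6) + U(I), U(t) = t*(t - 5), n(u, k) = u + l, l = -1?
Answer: -102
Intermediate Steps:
n(u, k) = -1 + u (n(u, k) = u - 1 = -1 + u)
U(t) = t*(-5 + t)
F = -17 (F = (-5 - 1*6) + 3*(-5 + 3) = (-5 - 6) + 3*(-2) = -11 - 6 = -17)
(n(-2, 4)*(-2))*F = ((-1 - 2)*(-2))*(-17) = -3*(-2)*(-17) = 6*(-17) = -102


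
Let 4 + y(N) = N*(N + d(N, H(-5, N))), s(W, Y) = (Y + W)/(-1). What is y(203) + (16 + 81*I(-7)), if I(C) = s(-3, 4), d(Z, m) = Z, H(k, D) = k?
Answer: 82349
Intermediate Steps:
s(W, Y) = -W - Y (s(W, Y) = (W + Y)*(-1) = -W - Y)
I(C) = -1 (I(C) = -1*(-3) - 1*4 = 3 - 4 = -1)
y(N) = -4 + 2*N² (y(N) = -4 + N*(N + N) = -4 + N*(2*N) = -4 + 2*N²)
y(203) + (16 + 81*I(-7)) = (-4 + 2*203²) + (16 + 81*(-1)) = (-4 + 2*41209) + (16 - 81) = (-4 + 82418) - 65 = 82414 - 65 = 82349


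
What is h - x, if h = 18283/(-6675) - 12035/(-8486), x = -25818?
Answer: 1462361266987/56644050 ≈ 25817.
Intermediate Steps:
h = -74815913/56644050 (h = 18283*(-1/6675) - 12035*(-1/8486) = -18283/6675 + 12035/8486 = -74815913/56644050 ≈ -1.3208)
h - x = -74815913/56644050 - 1*(-25818) = -74815913/56644050 + 25818 = 1462361266987/56644050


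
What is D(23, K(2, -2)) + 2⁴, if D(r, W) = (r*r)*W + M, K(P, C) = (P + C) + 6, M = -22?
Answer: 3168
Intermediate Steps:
K(P, C) = 6 + C + P (K(P, C) = (C + P) + 6 = 6 + C + P)
D(r, W) = -22 + W*r² (D(r, W) = (r*r)*W - 22 = r²*W - 22 = W*r² - 22 = -22 + W*r²)
D(23, K(2, -2)) + 2⁴ = (-22 + (6 - 2 + 2)*23²) + 2⁴ = (-22 + 6*529) + 16 = (-22 + 3174) + 16 = 3152 + 16 = 3168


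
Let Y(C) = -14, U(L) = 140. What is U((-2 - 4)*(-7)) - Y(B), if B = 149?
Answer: 154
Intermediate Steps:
U((-2 - 4)*(-7)) - Y(B) = 140 - 1*(-14) = 140 + 14 = 154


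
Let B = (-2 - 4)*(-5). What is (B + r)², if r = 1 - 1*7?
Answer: 576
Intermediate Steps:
B = 30 (B = -6*(-5) = 30)
r = -6 (r = 1 - 7 = -6)
(B + r)² = (30 - 6)² = 24² = 576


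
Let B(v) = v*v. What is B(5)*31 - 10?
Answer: 765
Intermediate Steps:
B(v) = v²
B(5)*31 - 10 = 5²*31 - 10 = 25*31 - 10 = 775 - 10 = 765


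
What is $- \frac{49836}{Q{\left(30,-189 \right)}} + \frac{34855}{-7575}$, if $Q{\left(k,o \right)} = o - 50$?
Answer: $\frac{73835471}{362085} \approx 203.92$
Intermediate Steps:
$Q{\left(k,o \right)} = -50 + o$
$- \frac{49836}{Q{\left(30,-189 \right)}} + \frac{34855}{-7575} = - \frac{49836}{-50 - 189} + \frac{34855}{-7575} = - \frac{49836}{-239} + 34855 \left(- \frac{1}{7575}\right) = \left(-49836\right) \left(- \frac{1}{239}\right) - \frac{6971}{1515} = \frac{49836}{239} - \frac{6971}{1515} = \frac{73835471}{362085}$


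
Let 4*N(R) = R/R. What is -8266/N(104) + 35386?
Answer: 2322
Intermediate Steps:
N(R) = 1/4 (N(R) = (R/R)/4 = (1/4)*1 = 1/4)
-8266/N(104) + 35386 = -8266/1/4 + 35386 = -8266*4 + 35386 = -33064 + 35386 = 2322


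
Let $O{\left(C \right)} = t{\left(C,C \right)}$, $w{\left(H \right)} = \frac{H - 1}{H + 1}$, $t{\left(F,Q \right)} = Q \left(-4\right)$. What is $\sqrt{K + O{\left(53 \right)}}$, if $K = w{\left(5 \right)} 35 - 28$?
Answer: $\frac{5 i \sqrt{78}}{3} \approx 14.72 i$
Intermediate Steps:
$t{\left(F,Q \right)} = - 4 Q$
$w{\left(H \right)} = \frac{-1 + H}{1 + H}$
$O{\left(C \right)} = - 4 C$
$K = - \frac{14}{3}$ ($K = \frac{-1 + 5}{1 + 5} \cdot 35 - 28 = \frac{1}{6} \cdot 4 \cdot 35 - 28 = \frac{2}{3} \cdot 35 - 28 = \frac{70}{3} - 28 = - \frac{14}{3} \approx -4.6667$)
$\sqrt{K + O{\left(53 \right)}} = \sqrt{- \frac{14}{3} - 212} = \sqrt{- \frac{650}{3}} = \frac{5 i \sqrt{78}}{3}$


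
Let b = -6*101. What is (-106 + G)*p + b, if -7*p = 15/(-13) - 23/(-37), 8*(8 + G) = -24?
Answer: -159258/259 ≈ -614.90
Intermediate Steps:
G = -11 (G = -8 + (1/8)*(-24) = -8 - 3 = -11)
b = -606
p = 256/3367 (p = -(15/(-13) - 23/(-37))/7 = -(15*(-1/13) - 23*(-1/37))/7 = -(-15/13 + 23/37)/7 = -1/7*(-256/481) = 256/3367 ≈ 0.076032)
(-106 + G)*p + b = (-106 - 11)*(256/3367) - 606 = -117*256/3367 - 606 = -2304/259 - 606 = -159258/259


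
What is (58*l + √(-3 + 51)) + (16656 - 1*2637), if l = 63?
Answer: 17673 + 4*√3 ≈ 17680.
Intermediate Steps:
(58*l + √(-3 + 51)) + (16656 - 1*2637) = (58*63 + √(-3 + 51)) + (16656 - 1*2637) = (3654 + √48) + (16656 - 2637) = (3654 + 4*√3) + 14019 = 17673 + 4*√3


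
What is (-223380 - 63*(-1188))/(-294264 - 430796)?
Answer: 37134/181265 ≈ 0.20486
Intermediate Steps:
(-223380 - 63*(-1188))/(-294264 - 430796) = (-223380 + 74844)/(-725060) = -148536*(-1/725060) = 37134/181265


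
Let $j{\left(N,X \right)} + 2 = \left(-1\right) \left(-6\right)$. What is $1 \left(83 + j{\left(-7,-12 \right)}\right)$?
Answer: $87$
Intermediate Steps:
$j{\left(N,X \right)} = 4$ ($j{\left(N,X \right)} = -2 - -6 = -2 + 6 = 4$)
$1 \left(83 + j{\left(-7,-12 \right)}\right) = 1 \left(83 + 4\right) = 1 \cdot 87 = 87$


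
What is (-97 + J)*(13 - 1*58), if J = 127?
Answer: -1350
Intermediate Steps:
(-97 + J)*(13 - 1*58) = (-97 + 127)*(13 - 1*58) = 30*(13 - 58) = 30*(-45) = -1350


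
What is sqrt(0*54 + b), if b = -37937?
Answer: I*sqrt(37937) ≈ 194.77*I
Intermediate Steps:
sqrt(0*54 + b) = sqrt(0*54 - 37937) = sqrt(0 - 37937) = sqrt(-37937) = I*sqrt(37937)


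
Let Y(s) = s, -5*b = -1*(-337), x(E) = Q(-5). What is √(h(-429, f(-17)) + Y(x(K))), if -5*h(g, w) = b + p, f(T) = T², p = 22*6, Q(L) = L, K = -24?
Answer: 8*I*√7/5 ≈ 4.2332*I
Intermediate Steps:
x(E) = -5
b = -337/5 (b = -(-1)*(-337)/5 = -⅕*337 = -337/5 ≈ -67.400)
p = 132
h(g, w) = -323/25 (h(g, w) = -(-337/5 + 132)/5 = -⅕*323/5 = -323/25)
√(h(-429, f(-17)) + Y(x(K))) = √(-323/25 - 5) = √(-448/25) = 8*I*√7/5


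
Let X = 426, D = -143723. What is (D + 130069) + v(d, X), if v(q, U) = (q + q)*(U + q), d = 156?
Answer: 167930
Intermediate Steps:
v(q, U) = 2*q*(U + q) (v(q, U) = (2*q)*(U + q) = 2*q*(U + q))
(D + 130069) + v(d, X) = (-143723 + 130069) + 2*156*(426 + 156) = -13654 + 2*156*582 = -13654 + 181584 = 167930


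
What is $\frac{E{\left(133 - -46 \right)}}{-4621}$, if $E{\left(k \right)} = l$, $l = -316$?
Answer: $\frac{316}{4621} \approx 0.068383$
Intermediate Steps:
$E{\left(k \right)} = -316$
$\frac{E{\left(133 - -46 \right)}}{-4621} = - \frac{316}{-4621} = \left(-316\right) \left(- \frac{1}{4621}\right) = \frac{316}{4621}$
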